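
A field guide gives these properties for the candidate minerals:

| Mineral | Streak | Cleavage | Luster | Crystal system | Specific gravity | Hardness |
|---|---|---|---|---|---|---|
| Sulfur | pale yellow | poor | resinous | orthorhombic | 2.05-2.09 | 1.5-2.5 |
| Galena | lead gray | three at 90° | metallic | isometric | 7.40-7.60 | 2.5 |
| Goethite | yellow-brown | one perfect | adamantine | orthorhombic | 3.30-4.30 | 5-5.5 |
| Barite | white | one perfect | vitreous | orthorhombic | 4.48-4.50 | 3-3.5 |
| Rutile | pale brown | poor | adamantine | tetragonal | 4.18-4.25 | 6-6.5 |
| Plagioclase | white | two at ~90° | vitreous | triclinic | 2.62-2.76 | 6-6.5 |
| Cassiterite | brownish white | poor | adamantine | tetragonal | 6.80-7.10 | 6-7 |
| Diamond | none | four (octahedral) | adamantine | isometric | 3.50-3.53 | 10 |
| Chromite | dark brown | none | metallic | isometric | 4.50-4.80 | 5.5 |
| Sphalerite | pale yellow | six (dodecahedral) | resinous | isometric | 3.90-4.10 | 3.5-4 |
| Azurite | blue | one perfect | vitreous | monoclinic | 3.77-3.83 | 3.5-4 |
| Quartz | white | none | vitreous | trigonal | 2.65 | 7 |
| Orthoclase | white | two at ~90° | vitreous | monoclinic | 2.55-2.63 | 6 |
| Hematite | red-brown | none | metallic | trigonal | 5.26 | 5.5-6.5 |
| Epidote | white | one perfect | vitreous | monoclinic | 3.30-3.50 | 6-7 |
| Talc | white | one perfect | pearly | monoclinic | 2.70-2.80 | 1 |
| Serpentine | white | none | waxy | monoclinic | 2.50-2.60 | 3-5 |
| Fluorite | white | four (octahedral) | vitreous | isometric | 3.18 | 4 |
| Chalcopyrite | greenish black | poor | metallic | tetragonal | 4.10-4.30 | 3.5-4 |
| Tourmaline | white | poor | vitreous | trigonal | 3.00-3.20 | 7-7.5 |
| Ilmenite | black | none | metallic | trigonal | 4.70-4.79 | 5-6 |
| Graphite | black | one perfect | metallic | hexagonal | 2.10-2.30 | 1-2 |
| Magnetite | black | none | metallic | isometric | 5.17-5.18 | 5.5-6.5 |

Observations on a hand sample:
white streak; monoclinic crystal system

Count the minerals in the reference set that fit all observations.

4

White streak — Barite, Plagioclase, Quartz, Orthoclase, Epidote, Talc, Serpentine, Fluorite, Tourmaline remain.
Monoclinic crystal system — narrows the field to Orthoclase, Epidote, Talc, Serpentine.
Remaining candidates: Epidote, Orthoclase, Serpentine, Talc.
That is 4 minerals.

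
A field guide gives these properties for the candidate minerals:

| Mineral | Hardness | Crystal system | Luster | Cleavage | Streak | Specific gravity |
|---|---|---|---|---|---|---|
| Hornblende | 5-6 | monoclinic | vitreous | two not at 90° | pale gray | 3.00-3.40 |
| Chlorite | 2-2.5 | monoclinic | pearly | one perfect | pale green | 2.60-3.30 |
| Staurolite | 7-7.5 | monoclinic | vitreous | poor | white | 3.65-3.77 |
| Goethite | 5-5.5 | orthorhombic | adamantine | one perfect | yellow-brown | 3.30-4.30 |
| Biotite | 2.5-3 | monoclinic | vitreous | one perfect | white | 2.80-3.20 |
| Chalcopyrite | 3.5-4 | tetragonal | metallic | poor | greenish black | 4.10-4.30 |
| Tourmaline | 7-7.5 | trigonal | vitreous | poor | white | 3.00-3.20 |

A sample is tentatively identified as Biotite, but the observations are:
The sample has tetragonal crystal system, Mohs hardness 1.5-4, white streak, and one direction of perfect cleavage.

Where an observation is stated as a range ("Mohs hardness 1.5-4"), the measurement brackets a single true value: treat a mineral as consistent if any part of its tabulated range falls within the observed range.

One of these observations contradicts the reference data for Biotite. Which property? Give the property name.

Tetragonal crystal system: Biotite has monoclinic system — outside the reference range.
Mohs hardness 1.5-4: Biotite has hardness 2.5-3 — agrees.
White streak: Biotite has white streak — agrees.
One direction of perfect cleavage: Biotite has cleavage one perfect — agrees.
Only the crystal system is inconsistent.

crystal system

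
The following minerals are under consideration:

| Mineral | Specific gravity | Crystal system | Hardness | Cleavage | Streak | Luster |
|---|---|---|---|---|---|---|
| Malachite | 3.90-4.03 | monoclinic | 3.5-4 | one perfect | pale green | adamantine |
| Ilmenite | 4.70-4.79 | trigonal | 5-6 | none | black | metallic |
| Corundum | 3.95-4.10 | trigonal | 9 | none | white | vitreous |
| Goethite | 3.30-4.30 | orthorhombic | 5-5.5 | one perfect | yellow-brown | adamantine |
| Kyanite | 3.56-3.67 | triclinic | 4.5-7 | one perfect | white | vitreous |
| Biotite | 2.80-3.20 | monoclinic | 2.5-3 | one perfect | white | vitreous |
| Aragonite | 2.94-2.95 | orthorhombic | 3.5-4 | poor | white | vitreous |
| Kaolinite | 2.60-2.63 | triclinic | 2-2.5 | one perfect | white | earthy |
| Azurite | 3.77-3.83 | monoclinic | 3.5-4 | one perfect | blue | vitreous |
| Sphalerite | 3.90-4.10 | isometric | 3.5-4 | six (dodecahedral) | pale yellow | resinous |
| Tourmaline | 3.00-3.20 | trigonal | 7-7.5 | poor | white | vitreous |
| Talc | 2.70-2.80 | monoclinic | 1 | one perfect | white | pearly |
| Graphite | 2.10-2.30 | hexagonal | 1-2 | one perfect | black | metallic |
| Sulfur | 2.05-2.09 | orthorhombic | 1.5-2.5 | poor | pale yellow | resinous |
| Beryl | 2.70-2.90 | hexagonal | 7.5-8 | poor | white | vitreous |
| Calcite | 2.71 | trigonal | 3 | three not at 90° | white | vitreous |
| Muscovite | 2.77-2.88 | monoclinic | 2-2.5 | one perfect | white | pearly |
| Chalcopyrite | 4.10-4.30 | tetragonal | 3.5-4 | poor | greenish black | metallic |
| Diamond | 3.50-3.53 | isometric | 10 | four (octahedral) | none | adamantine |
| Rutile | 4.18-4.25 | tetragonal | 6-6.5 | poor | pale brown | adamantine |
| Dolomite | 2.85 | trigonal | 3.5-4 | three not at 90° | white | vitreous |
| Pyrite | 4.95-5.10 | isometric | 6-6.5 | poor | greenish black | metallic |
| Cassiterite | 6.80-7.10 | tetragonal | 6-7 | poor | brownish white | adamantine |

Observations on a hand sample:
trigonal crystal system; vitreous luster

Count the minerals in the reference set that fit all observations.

Trigonal crystal system: Ilmenite, Corundum, Tourmaline, Calcite, Dolomite remain.
Vitreous luster rules out Ilmenite.
Remaining candidates: Calcite, Corundum, Dolomite, Tourmaline.
That is 4 minerals.

4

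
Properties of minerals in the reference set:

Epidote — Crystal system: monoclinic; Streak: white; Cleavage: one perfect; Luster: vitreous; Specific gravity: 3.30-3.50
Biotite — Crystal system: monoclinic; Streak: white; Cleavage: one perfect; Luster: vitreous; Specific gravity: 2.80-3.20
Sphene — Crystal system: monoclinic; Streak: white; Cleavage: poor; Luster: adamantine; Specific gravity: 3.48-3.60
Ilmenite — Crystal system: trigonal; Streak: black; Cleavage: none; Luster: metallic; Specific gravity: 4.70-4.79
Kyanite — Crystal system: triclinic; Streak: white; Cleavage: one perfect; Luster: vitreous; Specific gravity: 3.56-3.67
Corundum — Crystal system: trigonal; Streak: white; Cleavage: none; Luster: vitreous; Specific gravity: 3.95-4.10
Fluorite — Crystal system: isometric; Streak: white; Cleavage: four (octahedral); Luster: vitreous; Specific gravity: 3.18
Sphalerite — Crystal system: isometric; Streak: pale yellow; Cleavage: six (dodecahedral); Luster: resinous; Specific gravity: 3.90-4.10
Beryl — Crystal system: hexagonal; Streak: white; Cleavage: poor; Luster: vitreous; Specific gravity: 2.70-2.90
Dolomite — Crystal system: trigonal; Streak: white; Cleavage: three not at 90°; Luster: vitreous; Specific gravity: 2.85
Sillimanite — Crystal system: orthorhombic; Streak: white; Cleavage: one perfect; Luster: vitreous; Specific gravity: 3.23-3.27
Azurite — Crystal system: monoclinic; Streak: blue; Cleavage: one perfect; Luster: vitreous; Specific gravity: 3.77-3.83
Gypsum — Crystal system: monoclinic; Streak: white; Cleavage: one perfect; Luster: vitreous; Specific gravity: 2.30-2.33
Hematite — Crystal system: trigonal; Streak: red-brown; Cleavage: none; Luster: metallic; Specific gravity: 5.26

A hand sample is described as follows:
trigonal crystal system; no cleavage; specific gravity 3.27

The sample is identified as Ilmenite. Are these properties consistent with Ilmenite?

Trigonal crystal system — fits Ilmenite (trigonal system).
No cleavage — fits Ilmenite (cleavage none).
Specific gravity 3.27 — Ilmenite has SG 4.70-4.79; inconsistent.
Ilmenite is excluded by the specific gravity.

Inconsistent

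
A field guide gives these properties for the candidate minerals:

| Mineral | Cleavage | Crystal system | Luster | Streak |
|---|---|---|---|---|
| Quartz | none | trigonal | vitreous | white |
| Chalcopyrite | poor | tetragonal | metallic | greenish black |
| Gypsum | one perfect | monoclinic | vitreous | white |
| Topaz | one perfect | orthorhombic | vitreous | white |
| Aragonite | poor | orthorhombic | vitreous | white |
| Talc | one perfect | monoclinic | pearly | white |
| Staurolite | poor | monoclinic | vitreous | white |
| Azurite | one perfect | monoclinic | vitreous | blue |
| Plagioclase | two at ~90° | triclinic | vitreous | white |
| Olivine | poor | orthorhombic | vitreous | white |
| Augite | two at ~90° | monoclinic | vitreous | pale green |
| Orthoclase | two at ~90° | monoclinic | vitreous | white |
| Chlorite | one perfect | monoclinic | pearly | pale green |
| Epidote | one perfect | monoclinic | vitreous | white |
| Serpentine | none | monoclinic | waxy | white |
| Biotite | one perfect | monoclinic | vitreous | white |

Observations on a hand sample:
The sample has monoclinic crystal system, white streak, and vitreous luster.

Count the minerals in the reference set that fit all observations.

Monoclinic crystal system is inconsistent with Quartz, Chalcopyrite, Topaz, Aragonite, Plagioclase, Olivine.
White streak rules out Azurite, Augite, Chlorite.
Vitreous luster excludes Talc, Serpentine.
Remaining candidates: Biotite, Epidote, Gypsum, Orthoclase, Staurolite.
That is 5 minerals.

5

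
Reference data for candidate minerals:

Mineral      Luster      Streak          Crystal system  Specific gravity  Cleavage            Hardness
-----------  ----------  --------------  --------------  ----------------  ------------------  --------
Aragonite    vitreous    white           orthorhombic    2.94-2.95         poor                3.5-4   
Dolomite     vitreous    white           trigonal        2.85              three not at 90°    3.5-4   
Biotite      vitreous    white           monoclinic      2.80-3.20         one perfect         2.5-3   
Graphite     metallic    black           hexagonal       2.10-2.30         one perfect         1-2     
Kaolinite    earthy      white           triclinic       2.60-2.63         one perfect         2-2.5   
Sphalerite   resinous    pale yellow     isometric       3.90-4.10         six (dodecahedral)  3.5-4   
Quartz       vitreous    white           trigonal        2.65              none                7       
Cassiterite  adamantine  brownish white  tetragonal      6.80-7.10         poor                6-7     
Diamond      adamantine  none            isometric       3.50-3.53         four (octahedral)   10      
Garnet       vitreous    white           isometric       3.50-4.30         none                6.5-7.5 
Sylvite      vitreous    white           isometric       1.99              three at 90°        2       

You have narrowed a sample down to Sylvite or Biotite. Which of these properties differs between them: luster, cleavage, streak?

cleavage

Luster: both vitreous — identical.
Cleavage: Sylvite three at 90°, Biotite one perfect — distinct.
Streak: both white — identical.
Of the listed properties, cleavage is the one that separates them.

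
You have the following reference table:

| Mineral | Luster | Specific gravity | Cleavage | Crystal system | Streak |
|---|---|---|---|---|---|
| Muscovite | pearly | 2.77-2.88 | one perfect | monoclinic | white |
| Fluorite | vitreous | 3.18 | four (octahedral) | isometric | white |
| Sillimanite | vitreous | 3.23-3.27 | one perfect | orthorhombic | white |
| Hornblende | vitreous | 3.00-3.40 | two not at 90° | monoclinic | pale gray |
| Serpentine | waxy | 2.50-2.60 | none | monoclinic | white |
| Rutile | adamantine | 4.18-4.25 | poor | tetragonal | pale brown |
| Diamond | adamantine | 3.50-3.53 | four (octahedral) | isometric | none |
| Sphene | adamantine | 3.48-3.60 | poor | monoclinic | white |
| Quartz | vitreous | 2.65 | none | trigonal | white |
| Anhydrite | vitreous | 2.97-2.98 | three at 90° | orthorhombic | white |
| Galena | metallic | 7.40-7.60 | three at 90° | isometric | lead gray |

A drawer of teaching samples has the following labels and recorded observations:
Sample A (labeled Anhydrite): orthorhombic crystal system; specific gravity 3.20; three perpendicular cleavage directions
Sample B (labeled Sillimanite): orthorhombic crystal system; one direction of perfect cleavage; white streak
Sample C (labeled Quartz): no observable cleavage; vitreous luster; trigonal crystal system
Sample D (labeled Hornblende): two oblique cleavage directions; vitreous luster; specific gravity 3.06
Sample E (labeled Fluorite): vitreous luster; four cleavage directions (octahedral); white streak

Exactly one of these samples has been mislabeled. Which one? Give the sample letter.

A

Sample A: specific gravity 3.20 is outside the reference for Anhydrite (SG 2.97-2.98) — mislabeled.
Sample B: nothing contradicts Sillimanite.
Sample C: nothing contradicts Quartz.
Sample D: nothing contradicts Hornblende.
Sample E: nothing contradicts Fluorite.
The mislabeled specimen is A.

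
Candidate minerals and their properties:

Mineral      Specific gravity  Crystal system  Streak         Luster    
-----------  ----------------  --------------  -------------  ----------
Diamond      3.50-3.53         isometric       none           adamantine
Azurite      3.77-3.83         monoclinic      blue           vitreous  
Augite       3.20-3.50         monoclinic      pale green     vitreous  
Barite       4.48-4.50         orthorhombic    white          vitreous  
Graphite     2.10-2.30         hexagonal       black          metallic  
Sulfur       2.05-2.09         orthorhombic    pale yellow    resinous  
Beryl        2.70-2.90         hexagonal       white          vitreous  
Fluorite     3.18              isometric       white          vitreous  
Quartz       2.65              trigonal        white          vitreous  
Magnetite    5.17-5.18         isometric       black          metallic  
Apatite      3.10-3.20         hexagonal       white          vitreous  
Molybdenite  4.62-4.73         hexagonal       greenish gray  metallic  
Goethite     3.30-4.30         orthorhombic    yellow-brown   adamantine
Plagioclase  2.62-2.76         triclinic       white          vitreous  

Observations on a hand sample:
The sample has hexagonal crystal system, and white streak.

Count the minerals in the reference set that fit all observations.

Hexagonal crystal system — leaves Graphite, Beryl, Apatite, Molybdenite.
White streak is inconsistent with Graphite, Molybdenite.
Remaining candidates: Apatite, Beryl.
That is 2 minerals.

2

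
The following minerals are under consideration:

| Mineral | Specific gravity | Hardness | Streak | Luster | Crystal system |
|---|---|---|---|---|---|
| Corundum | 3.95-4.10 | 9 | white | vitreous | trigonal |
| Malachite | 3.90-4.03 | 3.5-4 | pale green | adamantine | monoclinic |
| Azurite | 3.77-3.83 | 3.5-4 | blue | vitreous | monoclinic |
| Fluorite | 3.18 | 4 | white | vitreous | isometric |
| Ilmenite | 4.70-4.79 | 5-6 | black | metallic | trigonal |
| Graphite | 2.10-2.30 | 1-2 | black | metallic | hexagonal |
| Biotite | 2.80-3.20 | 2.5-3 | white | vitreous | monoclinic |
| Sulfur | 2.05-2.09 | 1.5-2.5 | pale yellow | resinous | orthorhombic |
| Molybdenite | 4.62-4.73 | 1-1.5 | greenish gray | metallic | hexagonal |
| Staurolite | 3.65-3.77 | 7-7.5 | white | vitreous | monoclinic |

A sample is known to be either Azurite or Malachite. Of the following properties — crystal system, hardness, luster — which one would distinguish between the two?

luster

Crystal system: both monoclinic — same for both.
Hardness: both 3.5-4 — same for both.
Luster: Azurite vitreous, Malachite adamantine — different.
Only luster differs between Azurite and Malachite among the listed tests.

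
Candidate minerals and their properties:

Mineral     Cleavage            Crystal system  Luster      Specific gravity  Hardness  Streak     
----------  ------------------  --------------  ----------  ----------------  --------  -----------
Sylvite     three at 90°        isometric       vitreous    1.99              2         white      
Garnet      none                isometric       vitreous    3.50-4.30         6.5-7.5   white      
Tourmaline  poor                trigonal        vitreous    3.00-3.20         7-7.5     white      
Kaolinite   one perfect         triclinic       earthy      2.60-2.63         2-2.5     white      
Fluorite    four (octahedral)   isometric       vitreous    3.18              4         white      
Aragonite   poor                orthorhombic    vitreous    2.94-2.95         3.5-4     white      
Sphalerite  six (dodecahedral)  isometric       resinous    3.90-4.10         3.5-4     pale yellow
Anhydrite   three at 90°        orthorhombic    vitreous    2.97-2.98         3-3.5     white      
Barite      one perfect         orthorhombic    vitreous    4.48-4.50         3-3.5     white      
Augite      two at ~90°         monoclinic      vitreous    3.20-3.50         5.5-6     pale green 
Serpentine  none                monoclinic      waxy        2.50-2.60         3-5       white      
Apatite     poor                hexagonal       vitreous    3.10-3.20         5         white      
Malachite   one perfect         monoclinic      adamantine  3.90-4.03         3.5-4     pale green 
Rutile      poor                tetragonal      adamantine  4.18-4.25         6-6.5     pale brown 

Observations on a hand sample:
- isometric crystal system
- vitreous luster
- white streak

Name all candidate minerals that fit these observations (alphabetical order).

Fluorite, Garnet, Sylvite

Isometric crystal system — leaves Sylvite, Garnet, Fluorite, Sphalerite.
Vitreous luster is inconsistent with Sphalerite.
White streak — consistent with all remaining minerals.
The minerals that satisfy all observations are Fluorite, Garnet, Sylvite.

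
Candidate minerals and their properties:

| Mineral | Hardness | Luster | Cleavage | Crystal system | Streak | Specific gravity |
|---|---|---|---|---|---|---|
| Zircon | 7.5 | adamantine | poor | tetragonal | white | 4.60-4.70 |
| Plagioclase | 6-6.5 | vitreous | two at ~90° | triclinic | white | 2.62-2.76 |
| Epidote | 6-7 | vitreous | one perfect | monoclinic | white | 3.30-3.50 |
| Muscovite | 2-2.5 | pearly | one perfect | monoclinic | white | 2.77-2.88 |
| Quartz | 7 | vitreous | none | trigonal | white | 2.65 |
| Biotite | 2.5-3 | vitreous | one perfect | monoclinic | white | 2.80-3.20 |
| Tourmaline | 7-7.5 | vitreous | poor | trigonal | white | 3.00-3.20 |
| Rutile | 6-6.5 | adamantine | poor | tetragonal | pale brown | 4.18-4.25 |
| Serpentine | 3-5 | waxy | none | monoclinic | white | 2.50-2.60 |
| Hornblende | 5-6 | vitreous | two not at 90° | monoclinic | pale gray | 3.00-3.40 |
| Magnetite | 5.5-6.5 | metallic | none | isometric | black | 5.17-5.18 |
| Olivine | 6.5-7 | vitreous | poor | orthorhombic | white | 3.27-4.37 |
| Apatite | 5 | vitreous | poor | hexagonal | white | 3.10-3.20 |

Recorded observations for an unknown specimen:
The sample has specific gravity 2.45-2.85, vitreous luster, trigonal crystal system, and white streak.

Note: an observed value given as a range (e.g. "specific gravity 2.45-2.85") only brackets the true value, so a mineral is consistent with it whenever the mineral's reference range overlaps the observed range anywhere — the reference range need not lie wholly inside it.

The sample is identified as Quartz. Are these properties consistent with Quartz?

Yes

Specific gravity 2.45-2.85 — fits Quartz (SG 2.65).
Vitreous luster — fits Quartz (vitreous luster).
Trigonal crystal system — fits Quartz (trigonal system).
White streak — fits Quartz (white streak).
Every observed property is compatible with the reference values for Quartz.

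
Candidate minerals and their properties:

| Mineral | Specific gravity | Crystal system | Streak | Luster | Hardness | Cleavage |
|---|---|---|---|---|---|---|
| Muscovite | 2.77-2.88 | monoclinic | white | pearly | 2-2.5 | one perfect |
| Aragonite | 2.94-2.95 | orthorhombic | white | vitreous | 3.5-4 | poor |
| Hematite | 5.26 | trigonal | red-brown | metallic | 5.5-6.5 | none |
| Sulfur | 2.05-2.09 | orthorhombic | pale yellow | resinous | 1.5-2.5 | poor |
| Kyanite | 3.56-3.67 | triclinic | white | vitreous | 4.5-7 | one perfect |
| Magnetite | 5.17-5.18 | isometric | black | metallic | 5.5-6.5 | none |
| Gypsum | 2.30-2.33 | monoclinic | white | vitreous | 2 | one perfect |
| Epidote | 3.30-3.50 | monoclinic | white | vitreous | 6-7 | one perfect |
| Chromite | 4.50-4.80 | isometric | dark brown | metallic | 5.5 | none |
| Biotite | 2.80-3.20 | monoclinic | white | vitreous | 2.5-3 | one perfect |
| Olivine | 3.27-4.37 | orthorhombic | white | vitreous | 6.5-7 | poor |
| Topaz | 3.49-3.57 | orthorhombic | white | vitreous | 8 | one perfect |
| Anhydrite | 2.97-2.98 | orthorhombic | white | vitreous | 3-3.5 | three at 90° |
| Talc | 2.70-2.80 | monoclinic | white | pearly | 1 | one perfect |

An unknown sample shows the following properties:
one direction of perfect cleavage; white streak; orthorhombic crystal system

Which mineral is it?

One direction of perfect cleavage: only Muscovite, Kyanite, Gypsum, Epidote, Biotite, Topaz, Talc remain.
White streak: no further eliminations.
Orthorhombic crystal system: narrows the field to Topaz.
The only mineral consistent with every observation is Topaz.

Topaz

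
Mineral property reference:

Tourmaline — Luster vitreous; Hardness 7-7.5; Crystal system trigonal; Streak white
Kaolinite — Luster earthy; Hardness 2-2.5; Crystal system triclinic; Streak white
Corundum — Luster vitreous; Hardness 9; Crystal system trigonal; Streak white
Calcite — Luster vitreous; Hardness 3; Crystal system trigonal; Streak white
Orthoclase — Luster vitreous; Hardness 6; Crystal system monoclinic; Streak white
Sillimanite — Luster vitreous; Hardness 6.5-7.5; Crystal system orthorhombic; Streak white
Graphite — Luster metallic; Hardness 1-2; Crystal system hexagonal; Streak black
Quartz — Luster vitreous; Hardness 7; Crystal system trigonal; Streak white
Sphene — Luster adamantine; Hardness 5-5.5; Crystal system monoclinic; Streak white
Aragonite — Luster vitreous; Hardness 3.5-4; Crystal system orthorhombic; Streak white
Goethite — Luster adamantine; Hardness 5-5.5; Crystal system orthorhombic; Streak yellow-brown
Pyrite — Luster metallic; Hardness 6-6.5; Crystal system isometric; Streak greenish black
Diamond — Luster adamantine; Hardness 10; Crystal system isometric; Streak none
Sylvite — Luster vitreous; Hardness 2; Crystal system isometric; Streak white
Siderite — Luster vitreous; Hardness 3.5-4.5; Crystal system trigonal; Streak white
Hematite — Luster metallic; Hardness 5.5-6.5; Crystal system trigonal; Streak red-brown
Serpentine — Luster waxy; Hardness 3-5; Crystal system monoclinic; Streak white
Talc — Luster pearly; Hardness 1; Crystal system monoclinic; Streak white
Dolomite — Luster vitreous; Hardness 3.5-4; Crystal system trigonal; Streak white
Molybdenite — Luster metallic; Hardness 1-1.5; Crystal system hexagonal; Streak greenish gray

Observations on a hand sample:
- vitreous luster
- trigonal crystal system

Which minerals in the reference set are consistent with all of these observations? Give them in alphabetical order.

Calcite, Corundum, Dolomite, Quartz, Siderite, Tourmaline

Vitreous luster — leaves Tourmaline, Corundum, Calcite, Orthoclase, Sillimanite, Quartz, Aragonite, Sylvite, Siderite, Dolomite.
Trigonal crystal system excludes Orthoclase, Sillimanite, Aragonite, Sylvite.
The minerals that satisfy all observations are Calcite, Corundum, Dolomite, Quartz, Siderite, Tourmaline.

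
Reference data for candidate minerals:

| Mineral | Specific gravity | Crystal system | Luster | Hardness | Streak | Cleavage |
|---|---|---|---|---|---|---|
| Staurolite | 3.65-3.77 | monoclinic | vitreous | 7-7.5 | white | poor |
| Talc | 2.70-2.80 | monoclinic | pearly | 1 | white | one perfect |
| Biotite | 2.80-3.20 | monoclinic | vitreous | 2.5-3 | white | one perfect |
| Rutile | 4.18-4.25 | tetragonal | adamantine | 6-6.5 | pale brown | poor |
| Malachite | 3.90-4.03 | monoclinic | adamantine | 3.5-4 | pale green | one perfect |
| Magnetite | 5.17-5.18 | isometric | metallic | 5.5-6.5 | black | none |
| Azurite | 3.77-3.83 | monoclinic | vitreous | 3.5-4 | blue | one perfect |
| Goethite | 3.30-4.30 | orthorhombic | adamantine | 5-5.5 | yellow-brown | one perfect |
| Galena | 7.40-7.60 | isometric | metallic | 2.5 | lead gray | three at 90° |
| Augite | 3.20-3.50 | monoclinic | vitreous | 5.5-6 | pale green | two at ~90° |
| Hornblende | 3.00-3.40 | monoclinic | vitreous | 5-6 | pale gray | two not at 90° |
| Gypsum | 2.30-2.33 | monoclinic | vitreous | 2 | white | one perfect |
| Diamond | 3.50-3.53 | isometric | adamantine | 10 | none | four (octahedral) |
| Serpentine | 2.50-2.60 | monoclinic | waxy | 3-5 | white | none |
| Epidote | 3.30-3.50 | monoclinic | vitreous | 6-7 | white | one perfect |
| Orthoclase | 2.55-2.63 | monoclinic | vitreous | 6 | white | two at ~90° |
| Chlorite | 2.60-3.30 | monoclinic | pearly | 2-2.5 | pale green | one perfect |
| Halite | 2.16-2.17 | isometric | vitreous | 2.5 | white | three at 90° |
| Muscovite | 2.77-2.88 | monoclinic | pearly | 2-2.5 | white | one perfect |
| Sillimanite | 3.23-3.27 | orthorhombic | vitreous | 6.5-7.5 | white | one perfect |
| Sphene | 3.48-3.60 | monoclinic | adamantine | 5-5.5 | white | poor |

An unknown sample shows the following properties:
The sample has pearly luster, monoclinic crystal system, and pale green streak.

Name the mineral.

Pearly luster: narrows the field to Talc, Chlorite, Muscovite.
Monoclinic crystal system: no further eliminations.
Pale green streak: Chlorite remains.
Only Chlorite satisfies all observations.

Chlorite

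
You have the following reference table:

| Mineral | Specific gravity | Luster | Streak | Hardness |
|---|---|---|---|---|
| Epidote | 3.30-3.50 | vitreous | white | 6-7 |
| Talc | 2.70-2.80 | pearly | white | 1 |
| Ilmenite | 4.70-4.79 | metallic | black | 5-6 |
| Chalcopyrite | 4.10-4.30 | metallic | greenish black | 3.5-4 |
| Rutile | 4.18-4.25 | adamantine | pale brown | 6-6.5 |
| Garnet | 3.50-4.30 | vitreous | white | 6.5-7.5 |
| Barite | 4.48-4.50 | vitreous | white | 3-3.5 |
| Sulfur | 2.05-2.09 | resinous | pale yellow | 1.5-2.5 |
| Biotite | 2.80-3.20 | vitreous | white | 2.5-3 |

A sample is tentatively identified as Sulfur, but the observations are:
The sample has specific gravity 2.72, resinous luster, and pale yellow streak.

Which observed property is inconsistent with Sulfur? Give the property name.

Specific gravity 2.72: Sulfur has SG 2.05-2.09 — outside the reference range.
Resinous luster: Sulfur has resinous luster — matches.
Pale yellow streak: Sulfur has pale yellow streak — matches.
Only the specific gravity is inconsistent.

specific gravity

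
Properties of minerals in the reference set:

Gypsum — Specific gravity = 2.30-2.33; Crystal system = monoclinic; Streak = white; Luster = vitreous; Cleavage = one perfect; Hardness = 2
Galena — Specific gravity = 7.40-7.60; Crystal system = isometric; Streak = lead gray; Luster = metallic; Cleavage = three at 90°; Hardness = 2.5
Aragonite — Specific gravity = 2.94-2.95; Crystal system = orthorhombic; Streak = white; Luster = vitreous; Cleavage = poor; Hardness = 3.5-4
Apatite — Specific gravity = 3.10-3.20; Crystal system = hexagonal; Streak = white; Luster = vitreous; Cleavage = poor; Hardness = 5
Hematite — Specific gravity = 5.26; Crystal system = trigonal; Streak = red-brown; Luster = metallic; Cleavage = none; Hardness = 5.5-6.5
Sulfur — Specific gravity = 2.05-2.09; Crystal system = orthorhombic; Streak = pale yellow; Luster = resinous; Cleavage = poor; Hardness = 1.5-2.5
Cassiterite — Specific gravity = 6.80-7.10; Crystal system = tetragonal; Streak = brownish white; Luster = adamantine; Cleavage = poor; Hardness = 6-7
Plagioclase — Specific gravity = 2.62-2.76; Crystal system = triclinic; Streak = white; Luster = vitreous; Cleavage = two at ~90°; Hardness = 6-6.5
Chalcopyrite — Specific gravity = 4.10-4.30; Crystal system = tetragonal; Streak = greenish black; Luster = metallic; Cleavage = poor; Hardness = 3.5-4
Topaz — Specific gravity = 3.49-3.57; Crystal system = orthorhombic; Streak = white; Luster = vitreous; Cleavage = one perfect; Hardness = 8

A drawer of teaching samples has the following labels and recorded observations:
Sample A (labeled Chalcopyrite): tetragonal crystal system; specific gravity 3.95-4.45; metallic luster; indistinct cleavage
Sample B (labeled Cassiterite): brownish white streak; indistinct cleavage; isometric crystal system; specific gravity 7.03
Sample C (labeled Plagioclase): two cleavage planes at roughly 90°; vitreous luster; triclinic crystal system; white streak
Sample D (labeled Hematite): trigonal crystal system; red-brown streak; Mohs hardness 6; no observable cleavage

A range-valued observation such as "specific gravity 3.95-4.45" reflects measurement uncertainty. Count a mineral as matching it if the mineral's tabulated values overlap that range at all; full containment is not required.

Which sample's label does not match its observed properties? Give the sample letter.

B

Sample A: observations are consistent with Chalcopyrite.
Sample B: isometric crystal system is outside the reference for Cassiterite (tetragonal system) — mislabeled.
Sample C: observations are consistent with Plagioclase.
Sample D: observations are consistent with Hematite.
Only sample B is inconsistent with its label.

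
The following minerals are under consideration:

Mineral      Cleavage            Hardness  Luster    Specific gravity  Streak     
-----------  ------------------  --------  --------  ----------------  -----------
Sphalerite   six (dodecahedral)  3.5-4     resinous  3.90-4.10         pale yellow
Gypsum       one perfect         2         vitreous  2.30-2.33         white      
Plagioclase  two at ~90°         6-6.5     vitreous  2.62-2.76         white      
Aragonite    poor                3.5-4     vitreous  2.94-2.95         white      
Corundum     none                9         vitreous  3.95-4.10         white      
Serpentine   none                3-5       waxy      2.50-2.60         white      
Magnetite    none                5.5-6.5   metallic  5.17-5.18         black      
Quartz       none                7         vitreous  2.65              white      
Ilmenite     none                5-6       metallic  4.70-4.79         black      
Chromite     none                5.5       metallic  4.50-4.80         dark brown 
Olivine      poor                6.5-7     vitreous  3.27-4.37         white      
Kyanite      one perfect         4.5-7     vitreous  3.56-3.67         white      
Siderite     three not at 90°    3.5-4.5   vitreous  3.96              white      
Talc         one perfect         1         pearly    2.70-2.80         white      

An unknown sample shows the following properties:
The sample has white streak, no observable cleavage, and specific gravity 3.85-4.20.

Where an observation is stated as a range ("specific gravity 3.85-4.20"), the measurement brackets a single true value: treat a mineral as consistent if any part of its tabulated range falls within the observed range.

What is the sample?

Corundum

White streak excludes Sphalerite, Magnetite, Ilmenite, Chromite.
No observable cleavage — narrows the field to Corundum, Serpentine, Quartz.
Specific gravity 3.85-4.20 — narrows the field to Corundum.
Only Corundum satisfies all observations.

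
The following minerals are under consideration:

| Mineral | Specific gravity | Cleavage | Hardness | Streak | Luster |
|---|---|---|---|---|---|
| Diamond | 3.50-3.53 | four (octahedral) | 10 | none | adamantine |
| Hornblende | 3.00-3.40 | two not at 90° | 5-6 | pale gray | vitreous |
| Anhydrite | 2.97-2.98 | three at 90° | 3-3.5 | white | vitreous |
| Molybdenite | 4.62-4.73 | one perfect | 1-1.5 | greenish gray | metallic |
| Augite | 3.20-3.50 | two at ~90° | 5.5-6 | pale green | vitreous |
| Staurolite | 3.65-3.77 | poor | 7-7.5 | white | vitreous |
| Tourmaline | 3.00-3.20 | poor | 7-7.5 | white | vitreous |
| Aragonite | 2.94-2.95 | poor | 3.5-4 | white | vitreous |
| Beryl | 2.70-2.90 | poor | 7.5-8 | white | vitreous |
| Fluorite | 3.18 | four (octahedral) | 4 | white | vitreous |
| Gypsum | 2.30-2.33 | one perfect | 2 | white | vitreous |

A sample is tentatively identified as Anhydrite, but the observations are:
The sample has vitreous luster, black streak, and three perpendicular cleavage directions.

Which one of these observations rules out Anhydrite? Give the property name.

Vitreous luster: Anhydrite has vitreous luster — consistent.
Black streak: Anhydrite has white streak — inconsistent.
Three perpendicular cleavage directions: Anhydrite has cleavage three at 90° — consistent.
The streak is the one property that does not fit.

streak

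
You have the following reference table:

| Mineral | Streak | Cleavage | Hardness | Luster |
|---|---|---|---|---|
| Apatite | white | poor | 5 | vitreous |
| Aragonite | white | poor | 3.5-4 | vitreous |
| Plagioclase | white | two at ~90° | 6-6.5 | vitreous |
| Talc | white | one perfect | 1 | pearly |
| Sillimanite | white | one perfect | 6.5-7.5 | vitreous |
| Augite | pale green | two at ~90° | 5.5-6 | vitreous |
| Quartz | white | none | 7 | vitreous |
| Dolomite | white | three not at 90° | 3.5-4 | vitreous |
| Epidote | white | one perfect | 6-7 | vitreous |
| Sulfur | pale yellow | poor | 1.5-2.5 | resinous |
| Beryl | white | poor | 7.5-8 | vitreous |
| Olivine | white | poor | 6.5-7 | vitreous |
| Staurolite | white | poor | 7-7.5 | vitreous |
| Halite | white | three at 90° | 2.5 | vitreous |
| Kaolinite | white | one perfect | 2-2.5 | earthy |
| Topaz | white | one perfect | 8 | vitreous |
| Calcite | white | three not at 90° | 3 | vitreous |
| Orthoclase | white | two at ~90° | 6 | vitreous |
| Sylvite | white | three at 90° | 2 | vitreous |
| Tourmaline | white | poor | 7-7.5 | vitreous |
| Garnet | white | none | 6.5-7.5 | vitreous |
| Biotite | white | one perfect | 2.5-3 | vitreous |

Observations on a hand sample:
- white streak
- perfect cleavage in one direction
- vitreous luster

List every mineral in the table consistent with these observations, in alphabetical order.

White streak eliminates Augite, Sulfur.
Perfect cleavage in one direction — narrows the field to Talc, Sillimanite, Epidote, Kaolinite, Topaz, Biotite.
Vitreous luster eliminates Talc, Kaolinite.
Consistent with every observation: Biotite, Epidote, Sillimanite, Topaz.

Biotite, Epidote, Sillimanite, Topaz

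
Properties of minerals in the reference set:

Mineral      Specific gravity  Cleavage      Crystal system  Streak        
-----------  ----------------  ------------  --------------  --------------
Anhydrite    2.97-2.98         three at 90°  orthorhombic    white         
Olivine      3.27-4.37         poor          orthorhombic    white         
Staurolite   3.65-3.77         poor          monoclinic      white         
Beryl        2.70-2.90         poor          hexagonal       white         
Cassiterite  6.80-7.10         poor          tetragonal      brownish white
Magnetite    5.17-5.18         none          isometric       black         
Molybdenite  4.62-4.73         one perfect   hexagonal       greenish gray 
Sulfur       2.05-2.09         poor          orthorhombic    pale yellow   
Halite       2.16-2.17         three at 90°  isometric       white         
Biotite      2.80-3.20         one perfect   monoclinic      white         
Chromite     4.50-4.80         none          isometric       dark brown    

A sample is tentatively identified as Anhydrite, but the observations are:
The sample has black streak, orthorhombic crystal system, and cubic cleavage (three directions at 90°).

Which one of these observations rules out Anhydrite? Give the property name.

streak

Black streak: Anhydrite has white streak — does not match.
Orthorhombic crystal system: Anhydrite has orthorhombic system — matches.
Cubic cleavage (three directions at 90°): Anhydrite has cleavage three at 90° — matches.
Everything matches except the streak.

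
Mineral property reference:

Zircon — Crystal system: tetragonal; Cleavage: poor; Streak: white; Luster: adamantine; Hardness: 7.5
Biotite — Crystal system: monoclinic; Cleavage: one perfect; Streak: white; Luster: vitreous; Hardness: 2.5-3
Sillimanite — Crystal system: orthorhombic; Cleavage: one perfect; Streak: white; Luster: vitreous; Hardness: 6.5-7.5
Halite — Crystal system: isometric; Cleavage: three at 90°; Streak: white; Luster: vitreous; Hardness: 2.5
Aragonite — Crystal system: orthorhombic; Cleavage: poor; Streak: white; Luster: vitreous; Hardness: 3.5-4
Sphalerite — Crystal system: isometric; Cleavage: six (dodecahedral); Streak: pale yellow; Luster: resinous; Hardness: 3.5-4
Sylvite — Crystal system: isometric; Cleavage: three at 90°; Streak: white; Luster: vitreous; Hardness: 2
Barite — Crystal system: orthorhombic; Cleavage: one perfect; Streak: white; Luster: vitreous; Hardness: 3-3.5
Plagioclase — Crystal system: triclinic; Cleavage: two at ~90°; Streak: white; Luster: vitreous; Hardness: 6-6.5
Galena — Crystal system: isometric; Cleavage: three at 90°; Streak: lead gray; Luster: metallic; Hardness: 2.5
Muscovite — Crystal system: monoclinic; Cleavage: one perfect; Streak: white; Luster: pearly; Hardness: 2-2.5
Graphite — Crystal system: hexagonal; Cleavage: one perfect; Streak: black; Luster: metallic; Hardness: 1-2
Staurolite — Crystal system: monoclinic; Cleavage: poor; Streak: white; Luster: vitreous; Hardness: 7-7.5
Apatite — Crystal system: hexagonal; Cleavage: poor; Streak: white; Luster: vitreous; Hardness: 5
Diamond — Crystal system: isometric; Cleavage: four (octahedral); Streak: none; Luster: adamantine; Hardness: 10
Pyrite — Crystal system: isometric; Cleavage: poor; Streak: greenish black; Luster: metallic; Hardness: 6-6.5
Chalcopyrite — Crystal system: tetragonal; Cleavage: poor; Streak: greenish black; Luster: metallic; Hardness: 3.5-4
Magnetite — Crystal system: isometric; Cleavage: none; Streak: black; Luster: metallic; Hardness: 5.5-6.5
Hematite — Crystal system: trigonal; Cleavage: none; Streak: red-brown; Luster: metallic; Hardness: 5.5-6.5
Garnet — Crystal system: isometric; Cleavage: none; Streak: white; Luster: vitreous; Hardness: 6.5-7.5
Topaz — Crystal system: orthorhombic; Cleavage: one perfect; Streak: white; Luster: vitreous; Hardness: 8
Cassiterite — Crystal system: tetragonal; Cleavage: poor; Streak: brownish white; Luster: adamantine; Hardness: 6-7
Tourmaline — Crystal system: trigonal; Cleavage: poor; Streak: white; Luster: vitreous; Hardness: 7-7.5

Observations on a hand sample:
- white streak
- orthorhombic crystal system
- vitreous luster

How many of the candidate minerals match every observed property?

4

White streak — only Zircon, Biotite, Sillimanite, Halite, Aragonite, Sylvite, Barite, Plagioclase, Muscovite, Staurolite, Apatite, Garnet, Topaz, Tourmaline remain.
Orthorhombic crystal system — leaves Sillimanite, Aragonite, Barite, Topaz.
Vitreous luster — all remaining candidates fit.
The minerals that satisfy all observations are Aragonite, Barite, Sillimanite, Topaz.
That is 4 minerals.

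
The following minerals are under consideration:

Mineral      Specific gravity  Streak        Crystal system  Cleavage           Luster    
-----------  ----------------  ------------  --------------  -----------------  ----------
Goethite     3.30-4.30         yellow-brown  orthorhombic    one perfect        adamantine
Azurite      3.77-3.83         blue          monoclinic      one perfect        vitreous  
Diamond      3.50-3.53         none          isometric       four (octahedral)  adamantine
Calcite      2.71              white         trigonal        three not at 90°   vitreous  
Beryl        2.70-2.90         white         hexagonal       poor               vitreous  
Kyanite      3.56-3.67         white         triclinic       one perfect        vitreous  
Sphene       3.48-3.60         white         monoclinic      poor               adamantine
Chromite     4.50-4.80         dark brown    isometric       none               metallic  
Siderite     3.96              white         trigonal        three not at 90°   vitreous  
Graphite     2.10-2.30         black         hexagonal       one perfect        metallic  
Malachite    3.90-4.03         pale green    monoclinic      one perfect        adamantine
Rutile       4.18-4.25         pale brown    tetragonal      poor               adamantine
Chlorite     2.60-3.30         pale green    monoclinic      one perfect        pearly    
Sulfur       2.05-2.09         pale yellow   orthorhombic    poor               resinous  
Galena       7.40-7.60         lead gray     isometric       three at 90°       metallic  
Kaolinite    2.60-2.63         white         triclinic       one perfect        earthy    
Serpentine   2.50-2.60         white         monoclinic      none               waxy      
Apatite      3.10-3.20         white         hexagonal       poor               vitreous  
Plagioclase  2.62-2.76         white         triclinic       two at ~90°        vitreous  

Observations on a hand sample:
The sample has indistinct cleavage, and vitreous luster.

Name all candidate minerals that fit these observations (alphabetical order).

Apatite, Beryl

Indistinct cleavage: Beryl, Sphene, Rutile, Sulfur, Apatite remain.
Vitreous luster: Beryl, Apatite remain.
Remaining candidates: Apatite, Beryl.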